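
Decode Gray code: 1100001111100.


Gray code: 1100001111100
MSB stays the same: 1
Each subsequent bit = prev_binary XOR current_gray:
  B[1] = 1 XOR 1 = 0
  B[2] = 0 XOR 0 = 0
  B[3] = 0 XOR 0 = 0
  B[4] = 0 XOR 0 = 0
  B[5] = 0 XOR 0 = 0
  B[6] = 0 XOR 1 = 1
  B[7] = 1 XOR 1 = 0
  B[8] = 0 XOR 1 = 1
  B[9] = 1 XOR 1 = 0
  B[10] = 0 XOR 1 = 1
  B[11] = 1 XOR 0 = 1
  B[12] = 1 XOR 0 = 1
= 1000001010111 (4183 decimal)


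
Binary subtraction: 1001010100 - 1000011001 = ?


Align and subtract column by column (LSB to MSB, borrowing when needed):
  1001010100
- 1000011001
  ----------
  col 0: (0 - 0 borrow-in) - 1 → borrow from next column: (0+2) - 1 = 1, borrow out 1
  col 1: (0 - 1 borrow-in) - 0 → borrow from next column: (-1+2) - 0 = 1, borrow out 1
  col 2: (1 - 1 borrow-in) - 0 → 0 - 0 = 0, borrow out 0
  col 3: (0 - 0 borrow-in) - 1 → borrow from next column: (0+2) - 1 = 1, borrow out 1
  col 4: (1 - 1 borrow-in) - 1 → borrow from next column: (0+2) - 1 = 1, borrow out 1
  col 5: (0 - 1 borrow-in) - 0 → borrow from next column: (-1+2) - 0 = 1, borrow out 1
  col 6: (1 - 1 borrow-in) - 0 → 0 - 0 = 0, borrow out 0
  col 7: (0 - 0 borrow-in) - 0 → 0 - 0 = 0, borrow out 0
  col 8: (0 - 0 borrow-in) - 0 → 0 - 0 = 0, borrow out 0
  col 9: (1 - 0 borrow-in) - 1 → 1 - 1 = 0, borrow out 0
Reading bits MSB→LSB: 0000111011
Strip leading zeros: 111011
= 111011


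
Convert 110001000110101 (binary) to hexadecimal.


Group into 4-bit nibbles: 0110001000110101
  0110 = 6
  0010 = 2
  0011 = 3
  0101 = 5
= 0x6235


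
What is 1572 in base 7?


Divide by 7 repeatedly:
1572 ÷ 7 = 224 remainder 4
224 ÷ 7 = 32 remainder 0
32 ÷ 7 = 4 remainder 4
4 ÷ 7 = 0 remainder 4
Reading remainders bottom-up:
= 4404


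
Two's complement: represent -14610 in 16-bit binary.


Original: 0011100100010010
Step 1 - Invert all bits: 1100011011101101
Step 2 - Add 1: 1100011011101101 + 1
= 1100011011101110 (represents -14610)


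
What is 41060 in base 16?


Divide by 16 repeatedly:
41060 ÷ 16 = 2566 remainder 4 (4)
2566 ÷ 16 = 160 remainder 6 (6)
160 ÷ 16 = 10 remainder 0 (0)
10 ÷ 16 = 0 remainder 10 (A)
Reading remainders bottom-up:
= 0xA064


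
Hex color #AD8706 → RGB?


Hex: #AD8706
R = AD₁₆ = 173
G = 87₁₆ = 135
B = 06₁₆ = 6
= RGB(173, 135, 6)


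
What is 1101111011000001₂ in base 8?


Group into 3-bit groups: 001101111011000001
  001 = 1
  101 = 5
  111 = 7
  011 = 3
  000 = 0
  001 = 1
= 0o157301


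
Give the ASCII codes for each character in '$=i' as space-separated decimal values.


String: '$=i'  (3 characters)
Per-character ASCII lookup:
  '$': special character: '$' = 36
  '=': special character: '=' = 61
  'i': lowercase starts at 97: 'i' = 97 + 8 = 105
= 36 61 105


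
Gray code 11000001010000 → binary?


Gray code: 11000001010000
MSB stays the same: 1
Each subsequent bit = prev_binary XOR current_gray:
  B[1] = 1 XOR 1 = 0
  B[2] = 0 XOR 0 = 0
  B[3] = 0 XOR 0 = 0
  B[4] = 0 XOR 0 = 0
  B[5] = 0 XOR 0 = 0
  B[6] = 0 XOR 0 = 0
  B[7] = 0 XOR 1 = 1
  B[8] = 1 XOR 0 = 1
  B[9] = 1 XOR 1 = 0
  B[10] = 0 XOR 0 = 0
  B[11] = 0 XOR 0 = 0
  B[12] = 0 XOR 0 = 0
  B[13] = 0 XOR 0 = 0
= 10000001100000 (8288 decimal)


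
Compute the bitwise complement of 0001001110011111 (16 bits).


Original: 0001001110011111
Invert all bits:
  bit 0: 0 → 1
  bit 1: 0 → 1
  bit 2: 0 → 1
  bit 3: 1 → 0
  bit 4: 0 → 1
  bit 5: 0 → 1
  bit 6: 1 → 0
  bit 7: 1 → 0
  bit 8: 1 → 0
  bit 9: 0 → 1
  bit 10: 0 → 1
  bit 11: 1 → 0
  bit 12: 1 → 0
  bit 13: 1 → 0
  bit 14: 1 → 0
  bit 15: 1 → 0
= 1110110001100000


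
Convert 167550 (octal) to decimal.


Positional values:
Position 0: 0 × 8^0 = 0
Position 1: 5 × 8^1 = 40
Position 2: 5 × 8^2 = 320
Position 3: 7 × 8^3 = 3584
Position 4: 6 × 8^4 = 24576
Position 5: 1 × 8^5 = 32768
Sum = 0 + 40 + 320 + 3584 + 24576 + 32768
= 61288


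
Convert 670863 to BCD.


Each digit → 4-bit binary:
  6 → 0110
  7 → 0111
  0 → 0000
  8 → 1000
  6 → 0110
  3 → 0011
= 0110 0111 0000 1000 0110 0011


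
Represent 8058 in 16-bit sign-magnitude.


Sign bit: 0 (positive)
Magnitude: 8058 = 001111101111010
= 0001111101111010


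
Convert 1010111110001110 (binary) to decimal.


Positional values:
Bit 1: 1 × 2^1 = 2
Bit 2: 1 × 2^2 = 4
Bit 3: 1 × 2^3 = 8
Bit 7: 1 × 2^7 = 128
Bit 8: 1 × 2^8 = 256
Bit 9: 1 × 2^9 = 512
Bit 10: 1 × 2^10 = 1024
Bit 11: 1 × 2^11 = 2048
Bit 13: 1 × 2^13 = 8192
Bit 15: 1 × 2^15 = 32768
Sum = 2 + 4 + 8 + 128 + 256 + 512 + 1024 + 2048 + 8192 + 32768
= 44942


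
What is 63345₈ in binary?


Each octal digit → 3 binary bits:
  6 = 110
  3 = 011
  3 = 011
  4 = 100
  5 = 101
Concatenate: 110 011 011 100 101
= 110011011100101


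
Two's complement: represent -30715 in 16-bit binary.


Original: 0111011111111011
Step 1 - Invert all bits: 1000100000000100
Step 2 - Add 1: 1000100000000100 + 1
= 1000100000000101 (represents -30715)


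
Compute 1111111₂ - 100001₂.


Align and subtract column by column (LSB to MSB, borrowing when needed):
  1111111
- 0100001
  -------
  col 0: (1 - 0 borrow-in) - 1 → 1 - 1 = 0, borrow out 0
  col 1: (1 - 0 borrow-in) - 0 → 1 - 0 = 1, borrow out 0
  col 2: (1 - 0 borrow-in) - 0 → 1 - 0 = 1, borrow out 0
  col 3: (1 - 0 borrow-in) - 0 → 1 - 0 = 1, borrow out 0
  col 4: (1 - 0 borrow-in) - 0 → 1 - 0 = 1, borrow out 0
  col 5: (1 - 0 borrow-in) - 1 → 1 - 1 = 0, borrow out 0
  col 6: (1 - 0 borrow-in) - 0 → 1 - 0 = 1, borrow out 0
Reading bits MSB→LSB: 1011110
Strip leading zeros: 1011110
= 1011110


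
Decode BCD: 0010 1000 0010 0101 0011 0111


Each 4-bit group → digit:
  0010 → 2
  1000 → 8
  0010 → 2
  0101 → 5
  0011 → 3
  0111 → 7
= 282537


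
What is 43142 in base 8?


Divide by 8 repeatedly:
43142 ÷ 8 = 5392 remainder 6
5392 ÷ 8 = 674 remainder 0
674 ÷ 8 = 84 remainder 2
84 ÷ 8 = 10 remainder 4
10 ÷ 8 = 1 remainder 2
1 ÷ 8 = 0 remainder 1
Reading remainders bottom-up:
= 0o124206


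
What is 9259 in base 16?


Divide by 16 repeatedly:
9259 ÷ 16 = 578 remainder 11 (B)
578 ÷ 16 = 36 remainder 2 (2)
36 ÷ 16 = 2 remainder 4 (4)
2 ÷ 16 = 0 remainder 2 (2)
Reading remainders bottom-up:
= 0x242B


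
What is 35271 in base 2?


Divide by 2 repeatedly:
35271 ÷ 2 = 17635 remainder 1
17635 ÷ 2 = 8817 remainder 1
8817 ÷ 2 = 4408 remainder 1
4408 ÷ 2 = 2204 remainder 0
2204 ÷ 2 = 1102 remainder 0
1102 ÷ 2 = 551 remainder 0
551 ÷ 2 = 275 remainder 1
275 ÷ 2 = 137 remainder 1
137 ÷ 2 = 68 remainder 1
68 ÷ 2 = 34 remainder 0
34 ÷ 2 = 17 remainder 0
17 ÷ 2 = 8 remainder 1
8 ÷ 2 = 4 remainder 0
4 ÷ 2 = 2 remainder 0
2 ÷ 2 = 1 remainder 0
1 ÷ 2 = 0 remainder 1
Reading remainders bottom-up:
= 1000100111000111


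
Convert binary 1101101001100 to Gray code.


Binary: 1101101001100
Gray code: G = B XOR (B >> 1)
B >> 1 = 0110110100110
1101101001100 XOR 0110110100110:
  1 XOR 0 = 1
  1 XOR 1 = 0
  0 XOR 1 = 1
  1 XOR 0 = 1
  1 XOR 1 = 0
  0 XOR 1 = 1
  1 XOR 0 = 1
  0 XOR 1 = 1
  0 XOR 0 = 0
  1 XOR 0 = 1
  1 XOR 1 = 0
  0 XOR 1 = 1
  0 XOR 0 = 0
= 1011011101010


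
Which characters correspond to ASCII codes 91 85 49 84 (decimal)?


Codes (decimal): 91 85 49 84
Per-code ASCII lookup:
  91  (special character) → '['
  85  (range 65-90: uppercase, 85 - 65 = 20) → 'U'
  49  (range 48-57: digits, 49 - 48 = 1) → '1'
  84  (range 65-90: uppercase, 84 - 65 = 19) → 'T'
= '[U1T'


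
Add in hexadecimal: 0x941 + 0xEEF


Align and add column by column (LSB to MSB, each column mod 16 with carry):
  0941
+ 0EEF
  ----
  col 0: 1(1) + F(15) + 0 (carry in) = 16 → 0(0), carry out 1
  col 1: 4(4) + E(14) + 1 (carry in) = 19 → 3(3), carry out 1
  col 2: 9(9) + E(14) + 1 (carry in) = 24 → 8(8), carry out 1
  col 3: 0(0) + 0(0) + 1 (carry in) = 1 → 1(1), carry out 0
Reading digits MSB→LSB: 1830
Strip leading zeros: 1830
= 0x1830


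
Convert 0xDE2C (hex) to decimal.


Positional values:
Position 0: C × 16^0 = 12 × 1 = 12
Position 1: 2 × 16^1 = 2 × 16 = 32
Position 2: E × 16^2 = 14 × 256 = 3584
Position 3: D × 16^3 = 13 × 4096 = 53248
Sum = 12 + 32 + 3584 + 53248
= 56876


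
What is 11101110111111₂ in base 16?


Group into 4-bit nibbles: 0011101110111111
  0011 = 3
  1011 = B
  1011 = B
  1111 = F
= 0x3BBF


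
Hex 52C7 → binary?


Each hex digit → 4 binary bits:
  5 = 0101
  2 = 0010
  C = 1100
  7 = 0111
Concatenate: 0101 0010 1100 0111
= 0101001011000111


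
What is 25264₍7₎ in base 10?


Positional values (base 7):
  4 × 7^0 = 4 × 1 = 4
  6 × 7^1 = 6 × 7 = 42
  2 × 7^2 = 2 × 49 = 98
  5 × 7^3 = 5 × 343 = 1715
  2 × 7^4 = 2 × 2401 = 4802
Sum = 4 + 42 + 98 + 1715 + 4802
= 6661


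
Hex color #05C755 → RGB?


Hex: #05C755
R = 05₁₆ = 5
G = C7₁₆ = 199
B = 55₁₆ = 85
= RGB(5, 199, 85)


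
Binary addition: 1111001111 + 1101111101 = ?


Align and add column by column (LSB to MSB, carry propagating):
  01111001111
+ 01101111101
  -----------
  col 0: 1 + 1 + 0 (carry in) = 2 → bit 0, carry out 1
  col 1: 1 + 0 + 1 (carry in) = 2 → bit 0, carry out 1
  col 2: 1 + 1 + 1 (carry in) = 3 → bit 1, carry out 1
  col 3: 1 + 1 + 1 (carry in) = 3 → bit 1, carry out 1
  col 4: 0 + 1 + 1 (carry in) = 2 → bit 0, carry out 1
  col 5: 0 + 1 + 1 (carry in) = 2 → bit 0, carry out 1
  col 6: 1 + 1 + 1 (carry in) = 3 → bit 1, carry out 1
  col 7: 1 + 0 + 1 (carry in) = 2 → bit 0, carry out 1
  col 8: 1 + 1 + 1 (carry in) = 3 → bit 1, carry out 1
  col 9: 1 + 1 + 1 (carry in) = 3 → bit 1, carry out 1
  col 10: 0 + 0 + 1 (carry in) = 1 → bit 1, carry out 0
Reading bits MSB→LSB: 11101001100
Strip leading zeros: 11101001100
= 11101001100


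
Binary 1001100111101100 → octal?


Group into 3-bit groups: 001001100111101100
  001 = 1
  001 = 1
  100 = 4
  111 = 7
  101 = 5
  100 = 4
= 0o114754


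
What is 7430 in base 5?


Divide by 5 repeatedly:
7430 ÷ 5 = 1486 remainder 0
1486 ÷ 5 = 297 remainder 1
297 ÷ 5 = 59 remainder 2
59 ÷ 5 = 11 remainder 4
11 ÷ 5 = 2 remainder 1
2 ÷ 5 = 0 remainder 2
Reading remainders bottom-up:
= 214210


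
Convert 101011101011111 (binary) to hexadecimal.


Group into 4-bit nibbles: 0101011101011111
  0101 = 5
  0111 = 7
  0101 = 5
  1111 = F
= 0x575F


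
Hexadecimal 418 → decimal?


Positional values:
Position 0: 8 × 16^0 = 8 × 1 = 8
Position 1: 1 × 16^1 = 1 × 16 = 16
Position 2: 4 × 16^2 = 4 × 256 = 1024
Sum = 8 + 16 + 1024
= 1048


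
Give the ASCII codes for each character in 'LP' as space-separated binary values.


String: 'LP'  (2 characters)
Per-character ASCII lookup:
  'L': uppercase starts at 65: 'L' = 65 + 11 = 76 → 1001100
  'P': uppercase starts at 65: 'P' = 65 + 15 = 80 → 1010000
= 1001100 1010000


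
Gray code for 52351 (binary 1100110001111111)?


Binary: 1100110001111111
Gray code: G = B XOR (B >> 1)
B >> 1 = 0110011000111111
1100110001111111 XOR 0110011000111111:
  1 XOR 0 = 1
  1 XOR 1 = 0
  0 XOR 1 = 1
  0 XOR 0 = 0
  1 XOR 0 = 1
  1 XOR 1 = 0
  0 XOR 1 = 1
  0 XOR 0 = 0
  0 XOR 0 = 0
  1 XOR 0 = 1
  1 XOR 1 = 0
  1 XOR 1 = 0
  1 XOR 1 = 0
  1 XOR 1 = 0
  1 XOR 1 = 0
  1 XOR 1 = 0
= 1010101001000000


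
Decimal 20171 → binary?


Divide by 2 repeatedly:
20171 ÷ 2 = 10085 remainder 1
10085 ÷ 2 = 5042 remainder 1
5042 ÷ 2 = 2521 remainder 0
2521 ÷ 2 = 1260 remainder 1
1260 ÷ 2 = 630 remainder 0
630 ÷ 2 = 315 remainder 0
315 ÷ 2 = 157 remainder 1
157 ÷ 2 = 78 remainder 1
78 ÷ 2 = 39 remainder 0
39 ÷ 2 = 19 remainder 1
19 ÷ 2 = 9 remainder 1
9 ÷ 2 = 4 remainder 1
4 ÷ 2 = 2 remainder 0
2 ÷ 2 = 1 remainder 0
1 ÷ 2 = 0 remainder 1
Reading remainders bottom-up:
= 100111011001011


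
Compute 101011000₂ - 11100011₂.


Align and subtract column by column (LSB to MSB, borrowing when needed):
  101011000
- 011100011
  ---------
  col 0: (0 - 0 borrow-in) - 1 → borrow from next column: (0+2) - 1 = 1, borrow out 1
  col 1: (0 - 1 borrow-in) - 1 → borrow from next column: (-1+2) - 1 = 0, borrow out 1
  col 2: (0 - 1 borrow-in) - 0 → borrow from next column: (-1+2) - 0 = 1, borrow out 1
  col 3: (1 - 1 borrow-in) - 0 → 0 - 0 = 0, borrow out 0
  col 4: (1 - 0 borrow-in) - 0 → 1 - 0 = 1, borrow out 0
  col 5: (0 - 0 borrow-in) - 1 → borrow from next column: (0+2) - 1 = 1, borrow out 1
  col 6: (1 - 1 borrow-in) - 1 → borrow from next column: (0+2) - 1 = 1, borrow out 1
  col 7: (0 - 1 borrow-in) - 1 → borrow from next column: (-1+2) - 1 = 0, borrow out 1
  col 8: (1 - 1 borrow-in) - 0 → 0 - 0 = 0, borrow out 0
Reading bits MSB→LSB: 001110101
Strip leading zeros: 1110101
= 1110101


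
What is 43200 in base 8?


Divide by 8 repeatedly:
43200 ÷ 8 = 5400 remainder 0
5400 ÷ 8 = 675 remainder 0
675 ÷ 8 = 84 remainder 3
84 ÷ 8 = 10 remainder 4
10 ÷ 8 = 1 remainder 2
1 ÷ 8 = 0 remainder 1
Reading remainders bottom-up:
= 0o124300


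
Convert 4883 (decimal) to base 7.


Divide by 7 repeatedly:
4883 ÷ 7 = 697 remainder 4
697 ÷ 7 = 99 remainder 4
99 ÷ 7 = 14 remainder 1
14 ÷ 7 = 2 remainder 0
2 ÷ 7 = 0 remainder 2
Reading remainders bottom-up:
= 20144


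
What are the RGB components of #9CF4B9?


Hex: #9CF4B9
R = 9C₁₆ = 156
G = F4₁₆ = 244
B = B9₁₆ = 185
= RGB(156, 244, 185)


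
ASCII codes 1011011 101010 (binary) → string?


Codes (binary): 1011011 101010
Per-code ASCII lookup:
  1011011 = 91  (special character) → '['
  101010 = 42  (special character) → '*'
= '[*'


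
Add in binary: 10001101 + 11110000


Align and add column by column (LSB to MSB, carry propagating):
  010001101
+ 011110000
  ---------
  col 0: 1 + 0 + 0 (carry in) = 1 → bit 1, carry out 0
  col 1: 0 + 0 + 0 (carry in) = 0 → bit 0, carry out 0
  col 2: 1 + 0 + 0 (carry in) = 1 → bit 1, carry out 0
  col 3: 1 + 0 + 0 (carry in) = 1 → bit 1, carry out 0
  col 4: 0 + 1 + 0 (carry in) = 1 → bit 1, carry out 0
  col 5: 0 + 1 + 0 (carry in) = 1 → bit 1, carry out 0
  col 6: 0 + 1 + 0 (carry in) = 1 → bit 1, carry out 0
  col 7: 1 + 1 + 0 (carry in) = 2 → bit 0, carry out 1
  col 8: 0 + 0 + 1 (carry in) = 1 → bit 1, carry out 0
Reading bits MSB→LSB: 101111101
Strip leading zeros: 101111101
= 101111101


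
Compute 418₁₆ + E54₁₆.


Align and add column by column (LSB to MSB, each column mod 16 with carry):
  0418
+ 0E54
  ----
  col 0: 8(8) + 4(4) + 0 (carry in) = 12 → C(12), carry out 0
  col 1: 1(1) + 5(5) + 0 (carry in) = 6 → 6(6), carry out 0
  col 2: 4(4) + E(14) + 0 (carry in) = 18 → 2(2), carry out 1
  col 3: 0(0) + 0(0) + 1 (carry in) = 1 → 1(1), carry out 0
Reading digits MSB→LSB: 126C
Strip leading zeros: 126C
= 0x126C


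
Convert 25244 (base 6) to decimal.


Positional values (base 6):
  4 × 6^0 = 4 × 1 = 4
  4 × 6^1 = 4 × 6 = 24
  2 × 6^2 = 2 × 36 = 72
  5 × 6^3 = 5 × 216 = 1080
  2 × 6^4 = 2 × 1296 = 2592
Sum = 4 + 24 + 72 + 1080 + 2592
= 3772


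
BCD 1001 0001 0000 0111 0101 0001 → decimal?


Each 4-bit group → digit:
  1001 → 9
  0001 → 1
  0000 → 0
  0111 → 7
  0101 → 5
  0001 → 1
= 910751


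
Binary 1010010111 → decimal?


Positional values:
Bit 0: 1 × 2^0 = 1
Bit 1: 1 × 2^1 = 2
Bit 2: 1 × 2^2 = 4
Bit 4: 1 × 2^4 = 16
Bit 7: 1 × 2^7 = 128
Bit 9: 1 × 2^9 = 512
Sum = 1 + 2 + 4 + 16 + 128 + 512
= 663


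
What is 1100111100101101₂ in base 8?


Group into 3-bit groups: 001100111100101101
  001 = 1
  100 = 4
  111 = 7
  100 = 4
  101 = 5
  101 = 5
= 0o147455


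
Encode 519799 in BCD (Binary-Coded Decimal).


Each digit → 4-bit binary:
  5 → 0101
  1 → 0001
  9 → 1001
  7 → 0111
  9 → 1001
  9 → 1001
= 0101 0001 1001 0111 1001 1001


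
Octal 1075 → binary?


Each octal digit → 3 binary bits:
  1 = 001
  0 = 000
  7 = 111
  5 = 101
Concatenate: 001 000 111 101
= 001000111101


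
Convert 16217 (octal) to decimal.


Positional values:
Position 0: 7 × 8^0 = 7
Position 1: 1 × 8^1 = 8
Position 2: 2 × 8^2 = 128
Position 3: 6 × 8^3 = 3072
Position 4: 1 × 8^4 = 4096
Sum = 7 + 8 + 128 + 3072 + 4096
= 7311


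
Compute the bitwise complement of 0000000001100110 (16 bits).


Original: 0000000001100110
Invert all bits:
  bit 0: 0 → 1
  bit 1: 0 → 1
  bit 2: 0 → 1
  bit 3: 0 → 1
  bit 4: 0 → 1
  bit 5: 0 → 1
  bit 6: 0 → 1
  bit 7: 0 → 1
  bit 8: 0 → 1
  bit 9: 1 → 0
  bit 10: 1 → 0
  bit 11: 0 → 1
  bit 12: 0 → 1
  bit 13: 1 → 0
  bit 14: 1 → 0
  bit 15: 0 → 1
= 1111111110011001


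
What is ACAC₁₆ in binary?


Each hex digit → 4 binary bits:
  A = 1010
  C = 1100
  A = 1010
  C = 1100
Concatenate: 1010 1100 1010 1100
= 1010110010101100


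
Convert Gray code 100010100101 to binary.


Gray code: 100010100101
MSB stays the same: 1
Each subsequent bit = prev_binary XOR current_gray:
  B[1] = 1 XOR 0 = 1
  B[2] = 1 XOR 0 = 1
  B[3] = 1 XOR 0 = 1
  B[4] = 1 XOR 1 = 0
  B[5] = 0 XOR 0 = 0
  B[6] = 0 XOR 1 = 1
  B[7] = 1 XOR 0 = 1
  B[8] = 1 XOR 0 = 1
  B[9] = 1 XOR 1 = 0
  B[10] = 0 XOR 0 = 0
  B[11] = 0 XOR 1 = 1
= 111100111001 (3897 decimal)


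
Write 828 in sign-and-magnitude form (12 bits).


Sign bit: 0 (positive)
Magnitude: 828 = 01100111100
= 001100111100


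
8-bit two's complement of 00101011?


Original: 00101011
Step 1 - Invert all bits: 11010100
Step 2 - Add 1: 11010100 + 1
= 11010101 (represents -43)


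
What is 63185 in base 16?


Divide by 16 repeatedly:
63185 ÷ 16 = 3949 remainder 1 (1)
3949 ÷ 16 = 246 remainder 13 (D)
246 ÷ 16 = 15 remainder 6 (6)
15 ÷ 16 = 0 remainder 15 (F)
Reading remainders bottom-up:
= 0xF6D1


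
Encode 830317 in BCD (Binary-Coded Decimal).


Each digit → 4-bit binary:
  8 → 1000
  3 → 0011
  0 → 0000
  3 → 0011
  1 → 0001
  7 → 0111
= 1000 0011 0000 0011 0001 0111


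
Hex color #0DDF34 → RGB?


Hex: #0DDF34
R = 0D₁₆ = 13
G = DF₁₆ = 223
B = 34₁₆ = 52
= RGB(13, 223, 52)


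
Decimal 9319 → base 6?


Divide by 6 repeatedly:
9319 ÷ 6 = 1553 remainder 1
1553 ÷ 6 = 258 remainder 5
258 ÷ 6 = 43 remainder 0
43 ÷ 6 = 7 remainder 1
7 ÷ 6 = 1 remainder 1
1 ÷ 6 = 0 remainder 1
Reading remainders bottom-up:
= 111051


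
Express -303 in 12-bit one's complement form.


Original: 000100101111
Invert all bits:
  bit 0: 0 → 1
  bit 1: 0 → 1
  bit 2: 0 → 1
  bit 3: 1 → 0
  bit 4: 0 → 1
  bit 5: 0 → 1
  bit 6: 1 → 0
  bit 7: 0 → 1
  bit 8: 1 → 0
  bit 9: 1 → 0
  bit 10: 1 → 0
  bit 11: 1 → 0
= 111011010000


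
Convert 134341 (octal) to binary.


Each octal digit → 3 binary bits:
  1 = 001
  3 = 011
  4 = 100
  3 = 011
  4 = 100
  1 = 001
Concatenate: 001 011 100 011 100 001
= 001011100011100001


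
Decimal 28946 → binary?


Divide by 2 repeatedly:
28946 ÷ 2 = 14473 remainder 0
14473 ÷ 2 = 7236 remainder 1
7236 ÷ 2 = 3618 remainder 0
3618 ÷ 2 = 1809 remainder 0
1809 ÷ 2 = 904 remainder 1
904 ÷ 2 = 452 remainder 0
452 ÷ 2 = 226 remainder 0
226 ÷ 2 = 113 remainder 0
113 ÷ 2 = 56 remainder 1
56 ÷ 2 = 28 remainder 0
28 ÷ 2 = 14 remainder 0
14 ÷ 2 = 7 remainder 0
7 ÷ 2 = 3 remainder 1
3 ÷ 2 = 1 remainder 1
1 ÷ 2 = 0 remainder 1
Reading remainders bottom-up:
= 111000100010010


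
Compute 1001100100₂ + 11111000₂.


Align and add column by column (LSB to MSB, carry propagating):
  01001100100
+ 00011111000
  -----------
  col 0: 0 + 0 + 0 (carry in) = 0 → bit 0, carry out 0
  col 1: 0 + 0 + 0 (carry in) = 0 → bit 0, carry out 0
  col 2: 1 + 0 + 0 (carry in) = 1 → bit 1, carry out 0
  col 3: 0 + 1 + 0 (carry in) = 1 → bit 1, carry out 0
  col 4: 0 + 1 + 0 (carry in) = 1 → bit 1, carry out 0
  col 5: 1 + 1 + 0 (carry in) = 2 → bit 0, carry out 1
  col 6: 1 + 1 + 1 (carry in) = 3 → bit 1, carry out 1
  col 7: 0 + 1 + 1 (carry in) = 2 → bit 0, carry out 1
  col 8: 0 + 0 + 1 (carry in) = 1 → bit 1, carry out 0
  col 9: 1 + 0 + 0 (carry in) = 1 → bit 1, carry out 0
  col 10: 0 + 0 + 0 (carry in) = 0 → bit 0, carry out 0
Reading bits MSB→LSB: 01101011100
Strip leading zeros: 1101011100
= 1101011100


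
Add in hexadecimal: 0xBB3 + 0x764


Align and add column by column (LSB to MSB, each column mod 16 with carry):
  0BB3
+ 0764
  ----
  col 0: 3(3) + 4(4) + 0 (carry in) = 7 → 7(7), carry out 0
  col 1: B(11) + 6(6) + 0 (carry in) = 17 → 1(1), carry out 1
  col 2: B(11) + 7(7) + 1 (carry in) = 19 → 3(3), carry out 1
  col 3: 0(0) + 0(0) + 1 (carry in) = 1 → 1(1), carry out 0
Reading digits MSB→LSB: 1317
Strip leading zeros: 1317
= 0x1317


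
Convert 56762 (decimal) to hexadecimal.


Divide by 16 repeatedly:
56762 ÷ 16 = 3547 remainder 10 (A)
3547 ÷ 16 = 221 remainder 11 (B)
221 ÷ 16 = 13 remainder 13 (D)
13 ÷ 16 = 0 remainder 13 (D)
Reading remainders bottom-up:
= 0xDDBA


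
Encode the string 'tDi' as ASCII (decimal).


String: 'tDi'  (3 characters)
Per-character ASCII lookup:
  't': lowercase starts at 97: 't' = 97 + 19 = 116
  'D': uppercase starts at 65: 'D' = 65 + 3 = 68
  'i': lowercase starts at 97: 'i' = 97 + 8 = 105
= 116 68 105


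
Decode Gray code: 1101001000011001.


Gray code: 1101001000011001
MSB stays the same: 1
Each subsequent bit = prev_binary XOR current_gray:
  B[1] = 1 XOR 1 = 0
  B[2] = 0 XOR 0 = 0
  B[3] = 0 XOR 1 = 1
  B[4] = 1 XOR 0 = 1
  B[5] = 1 XOR 0 = 1
  B[6] = 1 XOR 1 = 0
  B[7] = 0 XOR 0 = 0
  B[8] = 0 XOR 0 = 0
  B[9] = 0 XOR 0 = 0
  B[10] = 0 XOR 0 = 0
  B[11] = 0 XOR 1 = 1
  B[12] = 1 XOR 1 = 0
  B[13] = 0 XOR 0 = 0
  B[14] = 0 XOR 0 = 0
  B[15] = 0 XOR 1 = 1
= 1001110000010001 (39953 decimal)


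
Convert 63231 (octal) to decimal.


Positional values:
Position 0: 1 × 8^0 = 1
Position 1: 3 × 8^1 = 24
Position 2: 2 × 8^2 = 128
Position 3: 3 × 8^3 = 1536
Position 4: 6 × 8^4 = 24576
Sum = 1 + 24 + 128 + 1536 + 24576
= 26265


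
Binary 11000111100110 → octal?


Group into 3-bit groups: 011000111100110
  011 = 3
  000 = 0
  111 = 7
  100 = 4
  110 = 6
= 0o30746


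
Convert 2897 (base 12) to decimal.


Positional values (base 12):
  7 × 12^0 = 7 × 1 = 7
  9 × 12^1 = 9 × 12 = 108
  8 × 12^2 = 8 × 144 = 1152
  2 × 12^3 = 2 × 1728 = 3456
Sum = 7 + 108 + 1152 + 3456
= 4723


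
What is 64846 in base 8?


Divide by 8 repeatedly:
64846 ÷ 8 = 8105 remainder 6
8105 ÷ 8 = 1013 remainder 1
1013 ÷ 8 = 126 remainder 5
126 ÷ 8 = 15 remainder 6
15 ÷ 8 = 1 remainder 7
1 ÷ 8 = 0 remainder 1
Reading remainders bottom-up:
= 0o176516


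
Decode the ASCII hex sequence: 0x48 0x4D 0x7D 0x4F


Codes (hex): 0x48 0x4D 0x7D 0x4F
Per-code ASCII lookup:
  0x48 = 72  (range 65-90: uppercase, 72 - 65 = 7) → 'H'
  0x4D = 77  (range 65-90: uppercase, 77 - 65 = 12) → 'M'
  0x7D = 125  (special character) → '}'
  0x4F = 79  (range 65-90: uppercase, 79 - 65 = 14) → 'O'
= 'HM}O'


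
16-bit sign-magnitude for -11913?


Sign bit: 1 (negative)
Magnitude: 11913 = 010111010001001
= 1010111010001001


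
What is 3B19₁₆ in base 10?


Positional values:
Position 0: 9 × 16^0 = 9 × 1 = 9
Position 1: 1 × 16^1 = 1 × 16 = 16
Position 2: B × 16^2 = 11 × 256 = 2816
Position 3: 3 × 16^3 = 3 × 4096 = 12288
Sum = 9 + 16 + 2816 + 12288
= 15129


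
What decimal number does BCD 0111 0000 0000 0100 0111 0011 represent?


Each 4-bit group → digit:
  0111 → 7
  0000 → 0
  0000 → 0
  0100 → 4
  0111 → 7
  0011 → 3
= 700473


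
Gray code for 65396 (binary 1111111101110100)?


Binary: 1111111101110100
Gray code: G = B XOR (B >> 1)
B >> 1 = 0111111110111010
1111111101110100 XOR 0111111110111010:
  1 XOR 0 = 1
  1 XOR 1 = 0
  1 XOR 1 = 0
  1 XOR 1 = 0
  1 XOR 1 = 0
  1 XOR 1 = 0
  1 XOR 1 = 0
  1 XOR 1 = 0
  0 XOR 1 = 1
  1 XOR 0 = 1
  1 XOR 1 = 0
  1 XOR 1 = 0
  0 XOR 1 = 1
  1 XOR 0 = 1
  0 XOR 1 = 1
  0 XOR 0 = 0
= 1000000011001110


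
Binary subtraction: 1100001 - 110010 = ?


Align and subtract column by column (LSB to MSB, borrowing when needed):
  1100001
- 0110010
  -------
  col 0: (1 - 0 borrow-in) - 0 → 1 - 0 = 1, borrow out 0
  col 1: (0 - 0 borrow-in) - 1 → borrow from next column: (0+2) - 1 = 1, borrow out 1
  col 2: (0 - 1 borrow-in) - 0 → borrow from next column: (-1+2) - 0 = 1, borrow out 1
  col 3: (0 - 1 borrow-in) - 0 → borrow from next column: (-1+2) - 0 = 1, borrow out 1
  col 4: (0 - 1 borrow-in) - 1 → borrow from next column: (-1+2) - 1 = 0, borrow out 1
  col 5: (1 - 1 borrow-in) - 1 → borrow from next column: (0+2) - 1 = 1, borrow out 1
  col 6: (1 - 1 borrow-in) - 0 → 0 - 0 = 0, borrow out 0
Reading bits MSB→LSB: 0101111
Strip leading zeros: 101111
= 101111


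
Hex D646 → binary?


Each hex digit → 4 binary bits:
  D = 1101
  6 = 0110
  4 = 0100
  6 = 0110
Concatenate: 1101 0110 0100 0110
= 1101011001000110


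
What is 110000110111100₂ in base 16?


Group into 4-bit nibbles: 0110000110111100
  0110 = 6
  0001 = 1
  1011 = B
  1100 = C
= 0x61BC


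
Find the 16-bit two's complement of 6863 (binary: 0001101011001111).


Original: 0001101011001111
Step 1 - Invert all bits: 1110010100110000
Step 2 - Add 1: 1110010100110000 + 1
= 1110010100110001 (represents -6863)


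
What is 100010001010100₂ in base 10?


Positional values:
Bit 2: 1 × 2^2 = 4
Bit 4: 1 × 2^4 = 16
Bit 6: 1 × 2^6 = 64
Bit 10: 1 × 2^10 = 1024
Bit 14: 1 × 2^14 = 16384
Sum = 4 + 16 + 64 + 1024 + 16384
= 17492


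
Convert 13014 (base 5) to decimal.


Positional values (base 5):
  4 × 5^0 = 4 × 1 = 4
  1 × 5^1 = 1 × 5 = 5
  0 × 5^2 = 0 × 25 = 0
  3 × 5^3 = 3 × 125 = 375
  1 × 5^4 = 1 × 625 = 625
Sum = 4 + 5 + 0 + 375 + 625
= 1009


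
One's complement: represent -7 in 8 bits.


Original: 00000111
Invert all bits:
  bit 0: 0 → 1
  bit 1: 0 → 1
  bit 2: 0 → 1
  bit 3: 0 → 1
  bit 4: 0 → 1
  bit 5: 1 → 0
  bit 6: 1 → 0
  bit 7: 1 → 0
= 11111000


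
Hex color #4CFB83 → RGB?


Hex: #4CFB83
R = 4C₁₆ = 76
G = FB₁₆ = 251
B = 83₁₆ = 131
= RGB(76, 251, 131)


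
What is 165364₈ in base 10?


Positional values:
Position 0: 4 × 8^0 = 4
Position 1: 6 × 8^1 = 48
Position 2: 3 × 8^2 = 192
Position 3: 5 × 8^3 = 2560
Position 4: 6 × 8^4 = 24576
Position 5: 1 × 8^5 = 32768
Sum = 4 + 48 + 192 + 2560 + 24576 + 32768
= 60148


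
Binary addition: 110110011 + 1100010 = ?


Align and add column by column (LSB to MSB, carry propagating):
  0110110011
+ 0001100010
  ----------
  col 0: 1 + 0 + 0 (carry in) = 1 → bit 1, carry out 0
  col 1: 1 + 1 + 0 (carry in) = 2 → bit 0, carry out 1
  col 2: 0 + 0 + 1 (carry in) = 1 → bit 1, carry out 0
  col 3: 0 + 0 + 0 (carry in) = 0 → bit 0, carry out 0
  col 4: 1 + 0 + 0 (carry in) = 1 → bit 1, carry out 0
  col 5: 1 + 1 + 0 (carry in) = 2 → bit 0, carry out 1
  col 6: 0 + 1 + 1 (carry in) = 2 → bit 0, carry out 1
  col 7: 1 + 0 + 1 (carry in) = 2 → bit 0, carry out 1
  col 8: 1 + 0 + 1 (carry in) = 2 → bit 0, carry out 1
  col 9: 0 + 0 + 1 (carry in) = 1 → bit 1, carry out 0
Reading bits MSB→LSB: 1000010101
Strip leading zeros: 1000010101
= 1000010101


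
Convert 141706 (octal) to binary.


Each octal digit → 3 binary bits:
  1 = 001
  4 = 100
  1 = 001
  7 = 111
  0 = 000
  6 = 110
Concatenate: 001 100 001 111 000 110
= 001100001111000110


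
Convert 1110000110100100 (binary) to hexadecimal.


Group into 4-bit nibbles: 1110000110100100
  1110 = E
  0001 = 1
  1010 = A
  0100 = 4
= 0xE1A4


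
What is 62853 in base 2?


Divide by 2 repeatedly:
62853 ÷ 2 = 31426 remainder 1
31426 ÷ 2 = 15713 remainder 0
15713 ÷ 2 = 7856 remainder 1
7856 ÷ 2 = 3928 remainder 0
3928 ÷ 2 = 1964 remainder 0
1964 ÷ 2 = 982 remainder 0
982 ÷ 2 = 491 remainder 0
491 ÷ 2 = 245 remainder 1
245 ÷ 2 = 122 remainder 1
122 ÷ 2 = 61 remainder 0
61 ÷ 2 = 30 remainder 1
30 ÷ 2 = 15 remainder 0
15 ÷ 2 = 7 remainder 1
7 ÷ 2 = 3 remainder 1
3 ÷ 2 = 1 remainder 1
1 ÷ 2 = 0 remainder 1
Reading remainders bottom-up:
= 1111010110000101


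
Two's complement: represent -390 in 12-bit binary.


Original: 000110000110
Step 1 - Invert all bits: 111001111001
Step 2 - Add 1: 111001111001 + 1
= 111001111010 (represents -390)


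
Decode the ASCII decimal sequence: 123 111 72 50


Codes (decimal): 123 111 72 50
Per-code ASCII lookup:
  123  (special character) → '{'
  111  (range 97-122: lowercase, 111 - 97 = 14) → 'o'
  72  (range 65-90: uppercase, 72 - 65 = 7) → 'H'
  50  (range 48-57: digits, 50 - 48 = 2) → '2'
= '{oH2'


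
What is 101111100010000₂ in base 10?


Positional values:
Bit 4: 1 × 2^4 = 16
Bit 8: 1 × 2^8 = 256
Bit 9: 1 × 2^9 = 512
Bit 10: 1 × 2^10 = 1024
Bit 11: 1 × 2^11 = 2048
Bit 12: 1 × 2^12 = 4096
Bit 14: 1 × 2^14 = 16384
Sum = 16 + 256 + 512 + 1024 + 2048 + 4096 + 16384
= 24336


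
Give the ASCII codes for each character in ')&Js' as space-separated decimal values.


String: ')&Js'  (4 characters)
Per-character ASCII lookup:
  ')': special character: ')' = 41
  '&': special character: '&' = 38
  'J': uppercase starts at 65: 'J' = 65 + 9 = 74
  's': lowercase starts at 97: 's' = 97 + 18 = 115
= 41 38 74 115


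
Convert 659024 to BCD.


Each digit → 4-bit binary:
  6 → 0110
  5 → 0101
  9 → 1001
  0 → 0000
  2 → 0010
  4 → 0100
= 0110 0101 1001 0000 0010 0100


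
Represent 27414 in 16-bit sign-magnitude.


Sign bit: 0 (positive)
Magnitude: 27414 = 110101100010110
= 0110101100010110


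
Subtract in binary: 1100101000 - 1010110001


Align and subtract column by column (LSB to MSB, borrowing when needed):
  1100101000
- 1010110001
  ----------
  col 0: (0 - 0 borrow-in) - 1 → borrow from next column: (0+2) - 1 = 1, borrow out 1
  col 1: (0 - 1 borrow-in) - 0 → borrow from next column: (-1+2) - 0 = 1, borrow out 1
  col 2: (0 - 1 borrow-in) - 0 → borrow from next column: (-1+2) - 0 = 1, borrow out 1
  col 3: (1 - 1 borrow-in) - 0 → 0 - 0 = 0, borrow out 0
  col 4: (0 - 0 borrow-in) - 1 → borrow from next column: (0+2) - 1 = 1, borrow out 1
  col 5: (1 - 1 borrow-in) - 1 → borrow from next column: (0+2) - 1 = 1, borrow out 1
  col 6: (0 - 1 borrow-in) - 0 → borrow from next column: (-1+2) - 0 = 1, borrow out 1
  col 7: (0 - 1 borrow-in) - 1 → borrow from next column: (-1+2) - 1 = 0, borrow out 1
  col 8: (1 - 1 borrow-in) - 0 → 0 - 0 = 0, borrow out 0
  col 9: (1 - 0 borrow-in) - 1 → 1 - 1 = 0, borrow out 0
Reading bits MSB→LSB: 0001110111
Strip leading zeros: 1110111
= 1110111


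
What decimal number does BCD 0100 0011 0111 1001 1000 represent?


Each 4-bit group → digit:
  0100 → 4
  0011 → 3
  0111 → 7
  1001 → 9
  1000 → 8
= 43798


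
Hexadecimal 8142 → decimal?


Positional values:
Position 0: 2 × 16^0 = 2 × 1 = 2
Position 1: 4 × 16^1 = 4 × 16 = 64
Position 2: 1 × 16^2 = 1 × 256 = 256
Position 3: 8 × 16^3 = 8 × 4096 = 32768
Sum = 2 + 64 + 256 + 32768
= 33090


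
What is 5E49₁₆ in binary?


Each hex digit → 4 binary bits:
  5 = 0101
  E = 1110
  4 = 0100
  9 = 1001
Concatenate: 0101 1110 0100 1001
= 0101111001001001


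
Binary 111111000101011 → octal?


Group into 3-bit groups: 111111000101011
  111 = 7
  111 = 7
  000 = 0
  101 = 5
  011 = 3
= 0o77053


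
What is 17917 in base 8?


Divide by 8 repeatedly:
17917 ÷ 8 = 2239 remainder 5
2239 ÷ 8 = 279 remainder 7
279 ÷ 8 = 34 remainder 7
34 ÷ 8 = 4 remainder 2
4 ÷ 8 = 0 remainder 4
Reading remainders bottom-up:
= 0o42775


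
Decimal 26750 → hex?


Divide by 16 repeatedly:
26750 ÷ 16 = 1671 remainder 14 (E)
1671 ÷ 16 = 104 remainder 7 (7)
104 ÷ 16 = 6 remainder 8 (8)
6 ÷ 16 = 0 remainder 6 (6)
Reading remainders bottom-up:
= 0x687E


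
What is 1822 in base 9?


Divide by 9 repeatedly:
1822 ÷ 9 = 202 remainder 4
202 ÷ 9 = 22 remainder 4
22 ÷ 9 = 2 remainder 4
2 ÷ 9 = 0 remainder 2
Reading remainders bottom-up:
= 2444


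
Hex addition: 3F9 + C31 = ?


Align and add column by column (LSB to MSB, each column mod 16 with carry):
  03F9
+ 0C31
  ----
  col 0: 9(9) + 1(1) + 0 (carry in) = 10 → A(10), carry out 0
  col 1: F(15) + 3(3) + 0 (carry in) = 18 → 2(2), carry out 1
  col 2: 3(3) + C(12) + 1 (carry in) = 16 → 0(0), carry out 1
  col 3: 0(0) + 0(0) + 1 (carry in) = 1 → 1(1), carry out 0
Reading digits MSB→LSB: 102A
Strip leading zeros: 102A
= 0x102A


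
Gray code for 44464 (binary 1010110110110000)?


Binary: 1010110110110000
Gray code: G = B XOR (B >> 1)
B >> 1 = 0101011011011000
1010110110110000 XOR 0101011011011000:
  1 XOR 0 = 1
  0 XOR 1 = 1
  1 XOR 0 = 1
  0 XOR 1 = 1
  1 XOR 0 = 1
  1 XOR 1 = 0
  0 XOR 1 = 1
  1 XOR 0 = 1
  1 XOR 1 = 0
  0 XOR 1 = 1
  1 XOR 0 = 1
  1 XOR 1 = 0
  0 XOR 1 = 1
  0 XOR 0 = 0
  0 XOR 0 = 0
  0 XOR 0 = 0
= 1111101101101000


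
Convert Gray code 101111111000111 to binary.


Gray code: 101111111000111
MSB stays the same: 1
Each subsequent bit = prev_binary XOR current_gray:
  B[1] = 1 XOR 0 = 1
  B[2] = 1 XOR 1 = 0
  B[3] = 0 XOR 1 = 1
  B[4] = 1 XOR 1 = 0
  B[5] = 0 XOR 1 = 1
  B[6] = 1 XOR 1 = 0
  B[7] = 0 XOR 1 = 1
  B[8] = 1 XOR 1 = 0
  B[9] = 0 XOR 0 = 0
  B[10] = 0 XOR 0 = 0
  B[11] = 0 XOR 0 = 0
  B[12] = 0 XOR 1 = 1
  B[13] = 1 XOR 1 = 0
  B[14] = 0 XOR 1 = 1
= 110101010000101 (27269 decimal)


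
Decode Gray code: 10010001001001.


Gray code: 10010001001001
MSB stays the same: 1
Each subsequent bit = prev_binary XOR current_gray:
  B[1] = 1 XOR 0 = 1
  B[2] = 1 XOR 0 = 1
  B[3] = 1 XOR 1 = 0
  B[4] = 0 XOR 0 = 0
  B[5] = 0 XOR 0 = 0
  B[6] = 0 XOR 0 = 0
  B[7] = 0 XOR 1 = 1
  B[8] = 1 XOR 0 = 1
  B[9] = 1 XOR 0 = 1
  B[10] = 1 XOR 1 = 0
  B[11] = 0 XOR 0 = 0
  B[12] = 0 XOR 0 = 0
  B[13] = 0 XOR 1 = 1
= 11100001110001 (14449 decimal)


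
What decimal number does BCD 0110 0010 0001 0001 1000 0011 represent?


Each 4-bit group → digit:
  0110 → 6
  0010 → 2
  0001 → 1
  0001 → 1
  1000 → 8
  0011 → 3
= 621183


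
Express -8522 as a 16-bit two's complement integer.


Original: 0010000101001010
Step 1 - Invert all bits: 1101111010110101
Step 2 - Add 1: 1101111010110101 + 1
= 1101111010110110 (represents -8522)


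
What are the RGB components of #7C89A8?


Hex: #7C89A8
R = 7C₁₆ = 124
G = 89₁₆ = 137
B = A8₁₆ = 168
= RGB(124, 137, 168)


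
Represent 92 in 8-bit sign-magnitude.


Sign bit: 0 (positive)
Magnitude: 92 = 1011100
= 01011100


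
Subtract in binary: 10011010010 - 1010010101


Align and subtract column by column (LSB to MSB, borrowing when needed):
  10011010010
- 01010010101
  -----------
  col 0: (0 - 0 borrow-in) - 1 → borrow from next column: (0+2) - 1 = 1, borrow out 1
  col 1: (1 - 1 borrow-in) - 0 → 0 - 0 = 0, borrow out 0
  col 2: (0 - 0 borrow-in) - 1 → borrow from next column: (0+2) - 1 = 1, borrow out 1
  col 3: (0 - 1 borrow-in) - 0 → borrow from next column: (-1+2) - 0 = 1, borrow out 1
  col 4: (1 - 1 borrow-in) - 1 → borrow from next column: (0+2) - 1 = 1, borrow out 1
  col 5: (0 - 1 borrow-in) - 0 → borrow from next column: (-1+2) - 0 = 1, borrow out 1
  col 6: (1 - 1 borrow-in) - 0 → 0 - 0 = 0, borrow out 0
  col 7: (1 - 0 borrow-in) - 1 → 1 - 1 = 0, borrow out 0
  col 8: (0 - 0 borrow-in) - 0 → 0 - 0 = 0, borrow out 0
  col 9: (0 - 0 borrow-in) - 1 → borrow from next column: (0+2) - 1 = 1, borrow out 1
  col 10: (1 - 1 borrow-in) - 0 → 0 - 0 = 0, borrow out 0
Reading bits MSB→LSB: 01000111101
Strip leading zeros: 1000111101
= 1000111101


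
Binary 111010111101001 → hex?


Group into 4-bit nibbles: 0111010111101001
  0111 = 7
  0101 = 5
  1110 = E
  1001 = 9
= 0x75E9


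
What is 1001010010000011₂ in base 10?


Positional values:
Bit 0: 1 × 2^0 = 1
Bit 1: 1 × 2^1 = 2
Bit 7: 1 × 2^7 = 128
Bit 10: 1 × 2^10 = 1024
Bit 12: 1 × 2^12 = 4096
Bit 15: 1 × 2^15 = 32768
Sum = 1 + 2 + 128 + 1024 + 4096 + 32768
= 38019


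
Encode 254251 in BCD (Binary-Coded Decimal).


Each digit → 4-bit binary:
  2 → 0010
  5 → 0101
  4 → 0100
  2 → 0010
  5 → 0101
  1 → 0001
= 0010 0101 0100 0010 0101 0001


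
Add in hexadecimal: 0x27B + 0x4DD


Align and add column by column (LSB to MSB, each column mod 16 with carry):
  027B
+ 04DD
  ----
  col 0: B(11) + D(13) + 0 (carry in) = 24 → 8(8), carry out 1
  col 1: 7(7) + D(13) + 1 (carry in) = 21 → 5(5), carry out 1
  col 2: 2(2) + 4(4) + 1 (carry in) = 7 → 7(7), carry out 0
  col 3: 0(0) + 0(0) + 0 (carry in) = 0 → 0(0), carry out 0
Reading digits MSB→LSB: 0758
Strip leading zeros: 758
= 0x758


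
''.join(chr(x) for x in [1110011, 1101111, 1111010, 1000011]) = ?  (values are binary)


Codes (binary): 1110011 1101111 1111010 1000011
Per-code ASCII lookup:
  1110011 = 115  (range 97-122: lowercase, 115 - 97 = 18) → 's'
  1101111 = 111  (range 97-122: lowercase, 111 - 97 = 14) → 'o'
  1111010 = 122  (range 97-122: lowercase, 122 - 97 = 25) → 'z'
  1000011 = 67  (range 65-90: uppercase, 67 - 65 = 2) → 'C'
= 'sozC'


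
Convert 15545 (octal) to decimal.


Positional values:
Position 0: 5 × 8^0 = 5
Position 1: 4 × 8^1 = 32
Position 2: 5 × 8^2 = 320
Position 3: 5 × 8^3 = 2560
Position 4: 1 × 8^4 = 4096
Sum = 5 + 32 + 320 + 2560 + 4096
= 7013


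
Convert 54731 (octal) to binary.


Each octal digit → 3 binary bits:
  5 = 101
  4 = 100
  7 = 111
  3 = 011
  1 = 001
Concatenate: 101 100 111 011 001
= 101100111011001


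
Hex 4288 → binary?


Each hex digit → 4 binary bits:
  4 = 0100
  2 = 0010
  8 = 1000
  8 = 1000
Concatenate: 0100 0010 1000 1000
= 0100001010001000


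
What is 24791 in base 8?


Divide by 8 repeatedly:
24791 ÷ 8 = 3098 remainder 7
3098 ÷ 8 = 387 remainder 2
387 ÷ 8 = 48 remainder 3
48 ÷ 8 = 6 remainder 0
6 ÷ 8 = 0 remainder 6
Reading remainders bottom-up:
= 0o60327


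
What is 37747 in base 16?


Divide by 16 repeatedly:
37747 ÷ 16 = 2359 remainder 3 (3)
2359 ÷ 16 = 147 remainder 7 (7)
147 ÷ 16 = 9 remainder 3 (3)
9 ÷ 16 = 0 remainder 9 (9)
Reading remainders bottom-up:
= 0x9373


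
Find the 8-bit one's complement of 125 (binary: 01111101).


Original: 01111101
Invert all bits:
  bit 0: 0 → 1
  bit 1: 1 → 0
  bit 2: 1 → 0
  bit 3: 1 → 0
  bit 4: 1 → 0
  bit 5: 1 → 0
  bit 6: 0 → 1
  bit 7: 1 → 0
= 10000010


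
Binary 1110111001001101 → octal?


Group into 3-bit groups: 001110111001001101
  001 = 1
  110 = 6
  111 = 7
  001 = 1
  001 = 1
  101 = 5
= 0o167115


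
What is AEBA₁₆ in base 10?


Positional values:
Position 0: A × 16^0 = 10 × 1 = 10
Position 1: B × 16^1 = 11 × 16 = 176
Position 2: E × 16^2 = 14 × 256 = 3584
Position 3: A × 16^3 = 10 × 4096 = 40960
Sum = 10 + 176 + 3584 + 40960
= 44730


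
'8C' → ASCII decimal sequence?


String: '8C'  (2 characters)
Per-character ASCII lookup:
  '8': digits start at 48: '8' = 48 + 8 = 56
  'C': uppercase starts at 65: 'C' = 65 + 2 = 67
= 56 67


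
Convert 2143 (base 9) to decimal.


Positional values (base 9):
  3 × 9^0 = 3 × 1 = 3
  4 × 9^1 = 4 × 9 = 36
  1 × 9^2 = 1 × 81 = 81
  2 × 9^3 = 2 × 729 = 1458
Sum = 3 + 36 + 81 + 1458
= 1578


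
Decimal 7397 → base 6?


Divide by 6 repeatedly:
7397 ÷ 6 = 1232 remainder 5
1232 ÷ 6 = 205 remainder 2
205 ÷ 6 = 34 remainder 1
34 ÷ 6 = 5 remainder 4
5 ÷ 6 = 0 remainder 5
Reading remainders bottom-up:
= 54125


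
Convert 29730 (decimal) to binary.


Divide by 2 repeatedly:
29730 ÷ 2 = 14865 remainder 0
14865 ÷ 2 = 7432 remainder 1
7432 ÷ 2 = 3716 remainder 0
3716 ÷ 2 = 1858 remainder 0
1858 ÷ 2 = 929 remainder 0
929 ÷ 2 = 464 remainder 1
464 ÷ 2 = 232 remainder 0
232 ÷ 2 = 116 remainder 0
116 ÷ 2 = 58 remainder 0
58 ÷ 2 = 29 remainder 0
29 ÷ 2 = 14 remainder 1
14 ÷ 2 = 7 remainder 0
7 ÷ 2 = 3 remainder 1
3 ÷ 2 = 1 remainder 1
1 ÷ 2 = 0 remainder 1
Reading remainders bottom-up:
= 111010000100010


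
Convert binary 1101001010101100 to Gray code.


Binary: 1101001010101100
Gray code: G = B XOR (B >> 1)
B >> 1 = 0110100101010110
1101001010101100 XOR 0110100101010110:
  1 XOR 0 = 1
  1 XOR 1 = 0
  0 XOR 1 = 1
  1 XOR 0 = 1
  0 XOR 1 = 1
  0 XOR 0 = 0
  1 XOR 0 = 1
  0 XOR 1 = 1
  1 XOR 0 = 1
  0 XOR 1 = 1
  1 XOR 0 = 1
  0 XOR 1 = 1
  1 XOR 0 = 1
  1 XOR 1 = 0
  0 XOR 1 = 1
  0 XOR 0 = 0
= 1011101111111010
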